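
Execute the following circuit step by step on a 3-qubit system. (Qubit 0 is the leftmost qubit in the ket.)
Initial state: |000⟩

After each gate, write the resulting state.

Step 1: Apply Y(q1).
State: i|010⟩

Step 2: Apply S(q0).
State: i|010⟩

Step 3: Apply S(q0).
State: i|010⟩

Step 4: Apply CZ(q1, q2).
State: i|010⟩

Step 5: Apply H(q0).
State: (1/√2)i|010⟩ + (1/√2)i|110⟩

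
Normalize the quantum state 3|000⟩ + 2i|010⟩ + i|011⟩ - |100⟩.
0.7746|000⟩ + 0.5164i|010⟩ + 0.2582i|011⟩ - 0.2582|100⟩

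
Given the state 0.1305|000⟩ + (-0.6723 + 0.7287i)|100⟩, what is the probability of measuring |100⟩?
0.983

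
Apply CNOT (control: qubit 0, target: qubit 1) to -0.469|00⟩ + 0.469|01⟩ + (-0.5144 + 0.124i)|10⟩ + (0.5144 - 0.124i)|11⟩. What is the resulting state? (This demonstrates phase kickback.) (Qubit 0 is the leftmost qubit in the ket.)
-0.469|00⟩ + 0.469|01⟩ + (0.5144 - 0.124i)|10⟩ + (-0.5144 + 0.124i)|11⟩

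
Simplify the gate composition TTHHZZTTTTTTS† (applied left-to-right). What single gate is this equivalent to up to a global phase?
S†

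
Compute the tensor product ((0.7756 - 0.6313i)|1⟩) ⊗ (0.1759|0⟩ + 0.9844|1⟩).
(0.1364 - 0.111i)|10⟩ + (0.7635 - 0.6215i)|11⟩

amp(|b₁b₂…⟩) = product of the factor amplitudes for bits b₁, b₂, …; only kets whose every factor amplitude is nonzero survive.
|10⟩: (0.7756 - 0.6313i)(0.1759) = (0.1364 - 0.111i)
|11⟩: (0.7756 - 0.6313i)(0.9844) = (0.7635 - 0.6215i)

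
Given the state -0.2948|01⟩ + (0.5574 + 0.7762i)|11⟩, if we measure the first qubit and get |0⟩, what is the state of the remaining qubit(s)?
-|1⟩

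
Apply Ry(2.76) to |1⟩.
-0.9819|0⟩ + 0.1896|1⟩

Ry(2.76) = [[cos(θ/2), −sin(θ/2)], [sin(θ/2), cos(θ/2)]]; θ = 2.76, cos(θ/2) ≈ 0.189641, sin(θ/2) ≈ 0.981854.
With a = amp(|0⟩) = 0 and b = amp(|1⟩) = 1:
new amp(|0⟩) = (0.189641)·a + (-0.981854)·b = -0.9819
new amp(|1⟩) = (0.981854)·a + (0.189641)·b = 0.1896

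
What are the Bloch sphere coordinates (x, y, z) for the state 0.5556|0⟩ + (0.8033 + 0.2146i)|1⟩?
(0.8926, 0.2385, -0.3827)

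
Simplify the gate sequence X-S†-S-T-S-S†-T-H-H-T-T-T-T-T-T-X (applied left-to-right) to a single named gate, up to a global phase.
I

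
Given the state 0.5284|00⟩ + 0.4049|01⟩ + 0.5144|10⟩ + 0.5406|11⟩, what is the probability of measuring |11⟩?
0.2922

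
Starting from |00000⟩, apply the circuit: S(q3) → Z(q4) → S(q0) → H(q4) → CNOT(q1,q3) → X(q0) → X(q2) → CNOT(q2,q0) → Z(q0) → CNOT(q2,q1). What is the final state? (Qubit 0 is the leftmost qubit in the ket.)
1/√2|01100⟩ + 1/√2|01101⟩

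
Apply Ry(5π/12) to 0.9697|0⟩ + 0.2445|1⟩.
0.6205|0⟩ + 0.7843|1⟩

Ry(5π/12) = [[cos(θ/2), −sin(θ/2)], [sin(θ/2), cos(θ/2)]]; θ = 5π/12, cos(θ/2) ≈ 0.793353, sin(θ/2) ≈ 0.608761.
With a = amp(|0⟩) = 0.9697 and b = amp(|1⟩) = 0.2445:
new amp(|0⟩) = (0.793353)·a + (-0.608761)·b = 0.6205
new amp(|1⟩) = (0.608761)·a + (0.793353)·b = 0.7843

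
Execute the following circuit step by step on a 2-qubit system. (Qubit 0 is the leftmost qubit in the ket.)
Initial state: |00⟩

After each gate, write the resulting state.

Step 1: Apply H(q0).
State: 1/√2|00⟩ + 1/√2|10⟩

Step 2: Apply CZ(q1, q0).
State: 1/√2|00⟩ + 1/√2|10⟩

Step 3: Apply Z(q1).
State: 1/√2|00⟩ + 1/√2|10⟩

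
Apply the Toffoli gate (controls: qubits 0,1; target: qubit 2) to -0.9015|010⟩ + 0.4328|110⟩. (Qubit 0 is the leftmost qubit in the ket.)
-0.9015|010⟩ + 0.4328|111⟩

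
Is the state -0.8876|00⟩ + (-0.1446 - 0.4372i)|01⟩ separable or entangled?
Separable

Writing the state as a|00⟩ + b|01⟩ + c|10⟩ + d|11⟩, it is a product state iff ad − bc = 0.
Here (a, b, c, d) = (-0.8876, (-0.1446 - 0.4372i), 0, 0): ad − bc = (-0.8876)(0) − (-0.1446 - 0.4372i)(0) = 0, so the state is separable.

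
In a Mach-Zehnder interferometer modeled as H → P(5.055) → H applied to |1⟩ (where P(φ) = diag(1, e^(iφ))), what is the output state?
(0.332 + 0.4709i)|0⟩ + (0.668 - 0.4709i)|1⟩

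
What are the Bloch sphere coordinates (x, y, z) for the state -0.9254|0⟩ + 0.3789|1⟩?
(-0.7013, 0, 0.7128)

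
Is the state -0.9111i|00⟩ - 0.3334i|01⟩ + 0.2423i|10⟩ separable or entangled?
Entangled

Writing the state as a|00⟩ + b|01⟩ + c|10⟩ + d|11⟩, it is a product state iff ad − bc = 0.
Here (a, b, c, d) = (-0.9111i, -0.3334i, 0.2423i, 0): ad − bc = (-0.9111i)(0) − (-0.3334i)(0.2423i) = -0.08078 ≠ 0, so the state is entangled.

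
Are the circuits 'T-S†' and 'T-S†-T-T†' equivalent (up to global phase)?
Yes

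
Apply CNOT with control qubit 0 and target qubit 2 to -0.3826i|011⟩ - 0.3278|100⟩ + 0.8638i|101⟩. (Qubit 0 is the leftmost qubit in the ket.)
-0.3826i|011⟩ + 0.8638i|100⟩ - 0.3278|101⟩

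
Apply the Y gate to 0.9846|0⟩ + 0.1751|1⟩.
-0.1751i|0⟩ + 0.9846i|1⟩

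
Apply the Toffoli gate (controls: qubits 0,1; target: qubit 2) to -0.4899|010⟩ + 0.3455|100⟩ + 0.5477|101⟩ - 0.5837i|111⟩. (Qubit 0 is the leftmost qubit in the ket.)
-0.4899|010⟩ + 0.3455|100⟩ + 0.5477|101⟩ - 0.5837i|110⟩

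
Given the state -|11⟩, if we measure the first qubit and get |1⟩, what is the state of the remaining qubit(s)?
-|1⟩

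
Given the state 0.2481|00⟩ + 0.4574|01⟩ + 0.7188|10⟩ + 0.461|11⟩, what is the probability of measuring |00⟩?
0.06155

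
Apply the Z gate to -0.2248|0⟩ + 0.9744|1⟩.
-0.2248|0⟩ - 0.9744|1⟩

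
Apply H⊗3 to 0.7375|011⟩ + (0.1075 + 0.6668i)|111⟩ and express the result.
(0.2988 + 0.2357i)|000⟩ + (-0.2988 - 0.2357i)|001⟩ + (-0.2988 - 0.2357i)|010⟩ + (0.2988 + 0.2357i)|011⟩ + (0.2227 - 0.2357i)|100⟩ + (-0.2227 + 0.2357i)|101⟩ + (-0.2227 + 0.2357i)|110⟩ + (0.2227 - 0.2357i)|111⟩

H⊗3 gives amp(|y⟩) = (1/2√2) Σ_x (−1)^(x·y) amp(|x⟩), where x·y is the number of positions in which both x and y have a 1.
|000⟩: (0.7375 + (0.1075 + 0.6668i))/(2√2) = (0.2988 + 0.2357i)
|001⟩: (-0.7375 - (0.1075 + 0.6668i))/(2√2) = (-0.2988 - 0.2357i)
|010⟩: (-0.7375 - (0.1075 + 0.6668i))/(2√2) = (-0.2988 - 0.2357i)
|011⟩: (0.7375 + (0.1075 + 0.6668i))/(2√2) = (0.2988 + 0.2357i)
|100⟩: (0.7375 - (0.1075 + 0.6668i))/(2√2) = (0.2227 - 0.2357i)
|101⟩: (-0.7375 + (0.1075 + 0.6668i))/(2√2) = (-0.2227 + 0.2357i)
|110⟩: (-0.7375 + (0.1075 + 0.6668i))/(2√2) = (-0.2227 + 0.2357i)
|111⟩: (0.7375 - (0.1075 + 0.6668i))/(2√2) = (0.2227 - 0.2357i)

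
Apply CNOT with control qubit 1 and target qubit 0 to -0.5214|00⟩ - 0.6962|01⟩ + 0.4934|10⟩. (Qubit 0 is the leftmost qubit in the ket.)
-0.5214|00⟩ + 0.4934|10⟩ - 0.6962|11⟩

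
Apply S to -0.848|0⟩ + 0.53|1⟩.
-0.848|0⟩ + 0.53i|1⟩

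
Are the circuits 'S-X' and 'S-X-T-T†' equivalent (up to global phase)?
Yes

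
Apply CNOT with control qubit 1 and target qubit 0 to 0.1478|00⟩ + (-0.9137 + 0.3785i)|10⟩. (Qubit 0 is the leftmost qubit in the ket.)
0.1478|00⟩ + (-0.9137 + 0.3785i)|10⟩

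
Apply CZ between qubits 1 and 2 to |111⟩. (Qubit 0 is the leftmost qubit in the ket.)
-|111⟩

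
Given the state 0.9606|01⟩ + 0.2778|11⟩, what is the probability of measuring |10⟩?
0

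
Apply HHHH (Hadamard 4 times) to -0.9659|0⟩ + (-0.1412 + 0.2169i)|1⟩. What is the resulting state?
-0.9659|0⟩ + (-0.1412 + 0.2169i)|1⟩

H² = I, so an even number of Hadamards cancels: H^4 = I and the state is unchanged.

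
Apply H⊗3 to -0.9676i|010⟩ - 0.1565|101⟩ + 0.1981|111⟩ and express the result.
(0.01471 - 0.3421i)|000⟩ + (-0.01471 - 0.3421i)|001⟩ + (-0.1254 + 0.3421i)|010⟩ + (0.1254 + 0.3421i)|011⟩ + (-0.01471 - 0.3421i)|100⟩ + (0.01471 - 0.3421i)|101⟩ + (0.1254 + 0.3421i)|110⟩ + (-0.1254 + 0.3421i)|111⟩

H⊗3 gives amp(|y⟩) = (1/2√2) Σ_x (−1)^(x·y) amp(|x⟩), where x·y is the number of positions in which both x and y have a 1.
|000⟩: (-0.9676i - 0.1565 + 0.1981)/(2√2) = (0.01471 - 0.3421i)
|001⟩: (-0.9676i + 0.1565 - 0.1981)/(2√2) = (-0.01471 - 0.3421i)
|010⟩: (0.9676i - 0.1565 - 0.1981)/(2√2) = (-0.1254 + 0.3421i)
|011⟩: (0.9676i + 0.1565 + 0.1981)/(2√2) = (0.1254 + 0.3421i)
|100⟩: (-0.9676i + 0.1565 - 0.1981)/(2√2) = (-0.01471 - 0.3421i)
|101⟩: (-0.9676i - 0.1565 + 0.1981)/(2√2) = (0.01471 - 0.3421i)
|110⟩: (0.9676i + 0.1565 + 0.1981)/(2√2) = (0.1254 + 0.3421i)
|111⟩: (0.9676i - 0.1565 - 0.1981)/(2√2) = (-0.1254 + 0.3421i)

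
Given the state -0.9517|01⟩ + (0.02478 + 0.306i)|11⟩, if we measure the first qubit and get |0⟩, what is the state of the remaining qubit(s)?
-|1⟩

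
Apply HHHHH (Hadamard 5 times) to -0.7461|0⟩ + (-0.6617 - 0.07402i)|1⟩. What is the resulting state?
(-0.9955 - 0.05234i)|0⟩ + (-0.05968 + 0.05234i)|1⟩

H² = I, so H^5 = H: a single Hadamard. With (a, b) = (-0.7461, (-0.6617 - 0.07402i)), H gives ((a + b)/√2, (a − b)/√2) = ((-0.9955 - 0.05234i), (-0.05968 + 0.05234i)).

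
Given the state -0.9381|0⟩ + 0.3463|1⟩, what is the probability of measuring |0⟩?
0.88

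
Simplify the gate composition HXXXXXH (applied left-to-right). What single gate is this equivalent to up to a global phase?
Z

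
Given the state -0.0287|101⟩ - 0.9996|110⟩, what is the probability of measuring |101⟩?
0.0008237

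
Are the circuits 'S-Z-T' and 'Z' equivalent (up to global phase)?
No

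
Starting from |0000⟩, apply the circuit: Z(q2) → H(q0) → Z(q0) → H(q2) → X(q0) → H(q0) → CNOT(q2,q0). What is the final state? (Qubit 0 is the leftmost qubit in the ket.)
-1/√2|0010⟩ - 1/√2|1000⟩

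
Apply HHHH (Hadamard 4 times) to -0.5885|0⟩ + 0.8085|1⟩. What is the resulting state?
-0.5885|0⟩ + 0.8085|1⟩

H² = I, so an even number of Hadamards cancels: H^4 = I and the state is unchanged.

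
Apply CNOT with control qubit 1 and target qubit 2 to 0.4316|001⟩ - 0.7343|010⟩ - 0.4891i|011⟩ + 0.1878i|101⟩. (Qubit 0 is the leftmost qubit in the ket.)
0.4316|001⟩ - 0.4891i|010⟩ - 0.7343|011⟩ + 0.1878i|101⟩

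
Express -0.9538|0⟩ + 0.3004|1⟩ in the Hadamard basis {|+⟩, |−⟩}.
-0.462|+⟩ - 0.8869|−⟩

With |ψ⟩ = α|0⟩ + β|1⟩, the Hadamard-basis coefficients are ⟨+|ψ⟩ = (α + β)/√2 and ⟨−|ψ⟩ = (α − β)/√2.
Here α = -0.9538, β = 0.3004: (α + β)/√2 = -0.462, (α − β)/√2 = -0.8869.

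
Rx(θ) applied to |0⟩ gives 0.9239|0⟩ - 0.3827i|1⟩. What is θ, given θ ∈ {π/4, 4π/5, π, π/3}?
π/4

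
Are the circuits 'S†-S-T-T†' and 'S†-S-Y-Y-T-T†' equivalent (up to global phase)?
Yes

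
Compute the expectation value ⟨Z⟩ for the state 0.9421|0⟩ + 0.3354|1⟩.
0.7751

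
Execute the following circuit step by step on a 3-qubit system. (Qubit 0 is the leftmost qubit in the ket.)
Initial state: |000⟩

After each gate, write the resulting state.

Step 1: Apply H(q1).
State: 1/√2|000⟩ + 1/√2|010⟩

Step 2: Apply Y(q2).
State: (1/√2)i|001⟩ + (1/√2)i|011⟩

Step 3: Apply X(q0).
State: (1/√2)i|101⟩ + (1/√2)i|111⟩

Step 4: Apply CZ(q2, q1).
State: (1/√2)i|101⟩ - (1/√2)i|111⟩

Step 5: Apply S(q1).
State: (1/√2)i|101⟩ + 1/√2|111⟩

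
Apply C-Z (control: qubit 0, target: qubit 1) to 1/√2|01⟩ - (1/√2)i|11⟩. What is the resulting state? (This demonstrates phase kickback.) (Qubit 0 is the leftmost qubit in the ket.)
1/√2|01⟩ + (1/√2)i|11⟩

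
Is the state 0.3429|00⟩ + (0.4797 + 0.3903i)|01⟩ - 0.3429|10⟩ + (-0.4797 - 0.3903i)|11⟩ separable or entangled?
Separable

Writing the state as a|00⟩ + b|01⟩ + c|10⟩ + d|11⟩, it is a product state iff ad − bc = 0.
Here (a, b, c, d) = (0.3429, (0.4797 + 0.3903i), -0.3429, (-0.4797 - 0.3903i)): ad − bc = (0.3429)(-0.4797 - 0.3903i) − (0.4797 + 0.3903i)(-0.3429) = 0, so the state is separable.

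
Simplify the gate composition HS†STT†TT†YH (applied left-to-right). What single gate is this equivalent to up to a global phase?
Y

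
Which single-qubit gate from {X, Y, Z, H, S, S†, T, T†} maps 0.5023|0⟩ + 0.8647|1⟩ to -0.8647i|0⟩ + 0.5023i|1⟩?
Y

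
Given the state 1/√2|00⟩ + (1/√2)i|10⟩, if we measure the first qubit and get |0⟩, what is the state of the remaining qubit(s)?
|0⟩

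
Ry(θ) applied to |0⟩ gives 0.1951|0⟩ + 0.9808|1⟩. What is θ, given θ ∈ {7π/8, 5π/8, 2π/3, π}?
7π/8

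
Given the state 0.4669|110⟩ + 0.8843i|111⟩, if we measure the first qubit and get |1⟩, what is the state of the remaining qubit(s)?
0.4669|10⟩ + 0.8843i|11⟩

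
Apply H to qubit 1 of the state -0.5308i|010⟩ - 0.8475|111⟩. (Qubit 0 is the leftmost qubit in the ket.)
-0.3753i|000⟩ + 0.3753i|010⟩ - 0.5993|101⟩ + 0.5993|111⟩

H on qubit 1 mixes each pair of kets that differ only in qubit 1: amplitudes (a, b) of (|…0…⟩, |…1…⟩) become ((a + b)/√2, (a − b)/√2). Kets absent from the input have amplitude 0.
(|000⟩, |010⟩): (a, b) = (0, -0.5308i) → (-0.3753i, 0.3753i)
(|101⟩, |111⟩): (a, b) = (0, -0.8475) → (-0.5993, 0.5993)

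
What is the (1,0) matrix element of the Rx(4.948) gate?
-0.6191i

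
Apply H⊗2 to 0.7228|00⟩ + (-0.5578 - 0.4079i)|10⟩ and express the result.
(0.0825 - 0.204i)|00⟩ + (0.0825 - 0.204i)|01⟩ + (0.6403 + 0.204i)|10⟩ + (0.6403 + 0.204i)|11⟩

H⊗2 gives amp(|y⟩) = (1/2) Σ_x (−1)^(x·y) amp(|x⟩), where x·y is the number of positions in which both x and y have a 1.
|00⟩: (0.7228 + (-0.5578 - 0.4079i))/2 = (0.0825 - 0.204i)
|01⟩: (0.7228 + (-0.5578 - 0.4079i))/2 = (0.0825 - 0.204i)
|10⟩: (0.7228 - (-0.5578 - 0.4079i))/2 = (0.6403 + 0.204i)
|11⟩: (0.7228 - (-0.5578 - 0.4079i))/2 = (0.6403 + 0.204i)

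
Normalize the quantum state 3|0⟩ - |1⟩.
0.9487|0⟩ - 0.3162|1⟩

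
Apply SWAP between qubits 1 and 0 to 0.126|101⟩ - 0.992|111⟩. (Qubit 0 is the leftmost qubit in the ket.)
0.126|011⟩ - 0.992|111⟩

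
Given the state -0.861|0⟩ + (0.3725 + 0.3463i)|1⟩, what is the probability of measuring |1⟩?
0.2587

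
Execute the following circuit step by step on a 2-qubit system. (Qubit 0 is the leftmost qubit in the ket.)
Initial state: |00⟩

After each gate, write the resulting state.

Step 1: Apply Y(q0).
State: i|10⟩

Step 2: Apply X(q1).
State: i|11⟩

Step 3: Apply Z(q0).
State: -i|11⟩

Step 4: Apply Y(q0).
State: -|01⟩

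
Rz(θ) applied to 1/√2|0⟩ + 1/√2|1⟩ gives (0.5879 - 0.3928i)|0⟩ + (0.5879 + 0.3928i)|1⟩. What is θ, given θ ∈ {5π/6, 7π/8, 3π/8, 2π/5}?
3π/8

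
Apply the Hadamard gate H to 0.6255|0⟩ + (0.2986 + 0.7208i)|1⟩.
(0.6534 + 0.5097i)|0⟩ + (0.2312 - 0.5097i)|1⟩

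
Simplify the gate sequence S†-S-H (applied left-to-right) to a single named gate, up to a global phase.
H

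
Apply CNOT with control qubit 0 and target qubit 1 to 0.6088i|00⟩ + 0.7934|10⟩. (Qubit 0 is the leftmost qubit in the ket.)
0.6088i|00⟩ + 0.7934|11⟩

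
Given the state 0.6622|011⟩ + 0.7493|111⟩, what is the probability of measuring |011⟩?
0.4385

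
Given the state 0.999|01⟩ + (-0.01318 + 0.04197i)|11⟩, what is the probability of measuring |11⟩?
0.001935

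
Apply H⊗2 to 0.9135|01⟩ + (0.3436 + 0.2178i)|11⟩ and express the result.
(0.6286 + 0.1089i)|00⟩ + (-0.6286 - 0.1089i)|01⟩ + (0.285 - 0.1089i)|10⟩ + (-0.285 + 0.1089i)|11⟩

H⊗2 gives amp(|y⟩) = (1/2) Σ_x (−1)^(x·y) amp(|x⟩), where x·y is the number of positions in which both x and y have a 1.
|00⟩: (0.9135 + (0.3436 + 0.2178i))/2 = (0.6286 + 0.1089i)
|01⟩: (-0.9135 - (0.3436 + 0.2178i))/2 = (-0.6286 - 0.1089i)
|10⟩: (0.9135 - (0.3436 + 0.2178i))/2 = (0.285 - 0.1089i)
|11⟩: (-0.9135 + (0.3436 + 0.2178i))/2 = (-0.285 + 0.1089i)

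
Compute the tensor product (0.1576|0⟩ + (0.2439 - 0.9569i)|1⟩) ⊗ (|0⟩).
0.1576|00⟩ + (0.2439 - 0.9569i)|10⟩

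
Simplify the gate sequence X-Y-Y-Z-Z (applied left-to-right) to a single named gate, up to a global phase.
X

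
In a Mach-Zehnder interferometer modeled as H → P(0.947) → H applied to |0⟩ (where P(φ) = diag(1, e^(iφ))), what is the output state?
(0.7921 + 0.4058i)|0⟩ + (0.2079 - 0.4058i)|1⟩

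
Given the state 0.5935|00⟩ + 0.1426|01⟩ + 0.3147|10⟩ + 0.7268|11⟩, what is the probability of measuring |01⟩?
0.02033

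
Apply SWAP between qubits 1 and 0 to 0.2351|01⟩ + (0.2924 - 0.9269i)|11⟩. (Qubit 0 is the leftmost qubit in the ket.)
0.2351|10⟩ + (0.2924 - 0.9269i)|11⟩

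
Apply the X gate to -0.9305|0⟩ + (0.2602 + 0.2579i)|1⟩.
(0.2602 + 0.2579i)|0⟩ - 0.9305|1⟩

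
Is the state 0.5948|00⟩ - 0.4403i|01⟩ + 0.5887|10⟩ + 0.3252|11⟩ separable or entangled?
Entangled

Writing the state as a|00⟩ + b|01⟩ + c|10⟩ + d|11⟩, it is a product state iff ad − bc = 0.
Here (a, b, c, d) = (0.5948, -0.4403i, 0.5887, 0.3252): ad − bc = (0.5948)(0.3252) − (-0.4403i)(0.5887) = (0.1934 + 0.2592i) ≠ 0, so the state is entangled.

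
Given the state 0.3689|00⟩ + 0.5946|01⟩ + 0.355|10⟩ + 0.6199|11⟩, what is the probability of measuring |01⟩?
0.3535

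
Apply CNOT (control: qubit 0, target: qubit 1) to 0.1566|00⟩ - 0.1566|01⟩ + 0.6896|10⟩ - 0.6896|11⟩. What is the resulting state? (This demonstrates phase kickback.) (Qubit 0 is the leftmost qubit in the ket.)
0.1566|00⟩ - 0.1566|01⟩ - 0.6896|10⟩ + 0.6896|11⟩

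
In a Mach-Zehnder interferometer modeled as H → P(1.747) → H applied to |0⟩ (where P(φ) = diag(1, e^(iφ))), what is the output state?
(0.4124 + 0.4923i)|0⟩ + (0.5876 - 0.4923i)|1⟩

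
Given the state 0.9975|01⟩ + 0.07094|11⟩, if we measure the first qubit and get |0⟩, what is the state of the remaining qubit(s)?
|1⟩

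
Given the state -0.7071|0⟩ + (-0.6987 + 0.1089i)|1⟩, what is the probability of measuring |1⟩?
0.5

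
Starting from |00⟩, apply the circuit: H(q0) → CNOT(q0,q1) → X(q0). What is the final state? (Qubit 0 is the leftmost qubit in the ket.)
1/√2|01⟩ + 1/√2|10⟩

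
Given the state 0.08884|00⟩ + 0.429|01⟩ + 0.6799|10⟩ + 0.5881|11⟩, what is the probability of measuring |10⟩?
0.4623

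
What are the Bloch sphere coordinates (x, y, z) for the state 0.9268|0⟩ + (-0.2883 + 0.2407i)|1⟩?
(-0.5344, 0.4462, 0.7179)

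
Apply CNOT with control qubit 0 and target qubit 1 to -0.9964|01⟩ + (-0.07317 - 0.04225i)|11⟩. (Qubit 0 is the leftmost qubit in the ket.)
-0.9964|01⟩ + (-0.07317 - 0.04225i)|10⟩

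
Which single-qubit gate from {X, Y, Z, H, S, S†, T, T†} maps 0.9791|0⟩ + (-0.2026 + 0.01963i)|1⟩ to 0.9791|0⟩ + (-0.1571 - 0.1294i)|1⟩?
T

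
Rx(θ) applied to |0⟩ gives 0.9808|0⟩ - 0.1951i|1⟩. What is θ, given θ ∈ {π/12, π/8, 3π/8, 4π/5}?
π/8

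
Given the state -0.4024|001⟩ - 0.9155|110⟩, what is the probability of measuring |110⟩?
0.8381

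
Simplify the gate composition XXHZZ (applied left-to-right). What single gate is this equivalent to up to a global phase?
H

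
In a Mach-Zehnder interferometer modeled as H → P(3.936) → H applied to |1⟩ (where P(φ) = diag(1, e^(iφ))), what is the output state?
(0.8504 + 0.3567i)|0⟩ + (0.1496 - 0.3567i)|1⟩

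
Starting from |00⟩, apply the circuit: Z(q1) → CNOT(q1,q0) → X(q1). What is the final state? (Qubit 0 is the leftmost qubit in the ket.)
|01⟩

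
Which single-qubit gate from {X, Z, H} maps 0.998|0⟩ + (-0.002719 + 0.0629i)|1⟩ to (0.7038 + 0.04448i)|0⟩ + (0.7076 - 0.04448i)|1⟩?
H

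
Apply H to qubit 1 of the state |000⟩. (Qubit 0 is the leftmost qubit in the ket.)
1/√2|000⟩ + 1/√2|010⟩

H on qubit 1 mixes each pair of kets that differ only in qubit 1: amplitudes (a, b) of (|…0…⟩, |…1…⟩) become ((a + b)/√2, (a − b)/√2). Kets absent from the input have amplitude 0.
(|000⟩, |010⟩): (a, b) = (1, 0) → (1/√2, 1/√2)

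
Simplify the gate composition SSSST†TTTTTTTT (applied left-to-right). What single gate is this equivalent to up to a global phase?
T†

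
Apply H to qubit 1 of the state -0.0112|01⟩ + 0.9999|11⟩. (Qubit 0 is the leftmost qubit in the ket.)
-0.00792|00⟩ + 0.00792|01⟩ + 0.707|10⟩ - 0.707|11⟩

H on qubit 1 mixes each pair of kets that differ only in qubit 1: amplitudes (a, b) of (|…0…⟩, |…1…⟩) become ((a + b)/√2, (a − b)/√2). Kets absent from the input have amplitude 0.
(|00⟩, |01⟩): (a, b) = (0, -0.0112) → (-0.00792, 0.00792)
(|10⟩, |11⟩): (a, b) = (0, 0.9999) → (0.707, -0.707)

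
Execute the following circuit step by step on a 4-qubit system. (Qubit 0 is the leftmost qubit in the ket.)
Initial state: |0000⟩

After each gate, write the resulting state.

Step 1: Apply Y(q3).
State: i|0001⟩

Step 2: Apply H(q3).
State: (1/√2)i|0000⟩ - (1/√2)i|0001⟩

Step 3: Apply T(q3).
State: (1/√2)i|0000⟩ + (1/2 - (1/2)i)|0001⟩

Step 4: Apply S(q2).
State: (1/√2)i|0000⟩ + (1/2 - (1/2)i)|0001⟩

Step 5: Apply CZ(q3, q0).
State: (1/√2)i|0000⟩ + (1/2 - (1/2)i)|0001⟩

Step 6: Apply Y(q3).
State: (-1/2 - (1/2)i)|0000⟩ - 1/√2|0001⟩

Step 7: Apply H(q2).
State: (-1/√8 - (1/√8)i)|0000⟩ - 1/2|0001⟩ + (-1/√8 - (1/√8)i)|0010⟩ - 1/2|0011⟩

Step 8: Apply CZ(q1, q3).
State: (-1/√8 - (1/√8)i)|0000⟩ - 1/2|0001⟩ + (-1/√8 - (1/√8)i)|0010⟩ - 1/2|0011⟩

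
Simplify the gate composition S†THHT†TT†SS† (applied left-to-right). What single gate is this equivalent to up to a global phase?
S†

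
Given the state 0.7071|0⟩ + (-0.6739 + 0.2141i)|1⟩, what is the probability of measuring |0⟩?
0.5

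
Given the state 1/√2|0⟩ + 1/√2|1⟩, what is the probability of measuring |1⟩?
1/2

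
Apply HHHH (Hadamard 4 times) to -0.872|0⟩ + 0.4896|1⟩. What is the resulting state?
-0.872|0⟩ + 0.4896|1⟩

H² = I, so an even number of Hadamards cancels: H^4 = I and the state is unchanged.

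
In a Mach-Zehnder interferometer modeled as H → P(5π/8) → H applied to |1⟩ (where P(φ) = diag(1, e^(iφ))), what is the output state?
(0.6913 - 0.4619i)|0⟩ + (0.3087 + 0.4619i)|1⟩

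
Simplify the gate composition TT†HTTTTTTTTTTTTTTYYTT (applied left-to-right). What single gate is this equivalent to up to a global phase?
H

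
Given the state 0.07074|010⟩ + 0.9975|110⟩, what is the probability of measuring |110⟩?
0.995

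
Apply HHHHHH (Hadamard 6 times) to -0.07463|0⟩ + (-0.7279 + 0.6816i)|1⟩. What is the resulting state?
-0.07463|0⟩ + (-0.7279 + 0.6816i)|1⟩

H² = I, so an even number of Hadamards cancels: H^6 = I and the state is unchanged.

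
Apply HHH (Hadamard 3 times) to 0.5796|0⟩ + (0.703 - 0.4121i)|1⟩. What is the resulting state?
(0.9069 - 0.2914i)|0⟩ + (-0.08726 + 0.2914i)|1⟩

H² = I, so H^3 = H: a single Hadamard. With (a, b) = (0.5796, (0.703 - 0.4121i)), H gives ((a + b)/√2, (a − b)/√2) = ((0.9069 - 0.2914i), (-0.08726 + 0.2914i)).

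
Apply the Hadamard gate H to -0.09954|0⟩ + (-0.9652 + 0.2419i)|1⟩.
(-0.7529 + 0.171i)|0⟩ + (0.6121 - 0.171i)|1⟩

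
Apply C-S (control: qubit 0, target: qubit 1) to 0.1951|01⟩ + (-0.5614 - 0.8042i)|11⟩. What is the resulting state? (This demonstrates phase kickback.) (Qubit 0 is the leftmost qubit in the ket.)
0.1951|01⟩ + (0.8042 - 0.5614i)|11⟩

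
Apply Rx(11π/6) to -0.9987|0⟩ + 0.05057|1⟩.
(0.9647 - 0.01309i)|0⟩ + (-0.04885 + 0.2585i)|1⟩

Rx(11π/6) = [[cos(θ/2), −i·sin(θ/2)], [−i·sin(θ/2), cos(θ/2)]]; θ = 11π/6, cos(θ/2) ≈ -0.965926, sin(θ/2) ≈ 0.258819.
With a = amp(|0⟩) = -0.9987 and b = amp(|1⟩) = 0.05057:
new amp(|0⟩) = (-0.965926)·a + (-0.258819i)·b = (0.9647 - 0.01309i)
new amp(|1⟩) = (-0.258819i)·a + (-0.965926)·b = (-0.04885 + 0.2585i)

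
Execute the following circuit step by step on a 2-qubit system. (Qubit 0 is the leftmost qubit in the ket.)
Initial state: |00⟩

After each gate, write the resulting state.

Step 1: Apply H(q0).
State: 1/√2|00⟩ + 1/√2|10⟩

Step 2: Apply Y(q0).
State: -(1/√2)i|00⟩ + (1/√2)i|10⟩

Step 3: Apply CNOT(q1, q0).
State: -(1/√2)i|00⟩ + (1/√2)i|10⟩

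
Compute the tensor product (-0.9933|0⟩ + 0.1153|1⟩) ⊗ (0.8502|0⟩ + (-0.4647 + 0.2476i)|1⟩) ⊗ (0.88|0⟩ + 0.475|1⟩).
-0.7432|000⟩ - 0.4011|001⟩ + (0.4062 - 0.2164i)|010⟩ + (0.2193 - 0.1168i)|011⟩ + 0.08626|100⟩ + 0.04656|101⟩ + (-0.04715 + 0.02512i)|110⟩ + (-0.02545 + 0.01356i)|111⟩

amp(|b₁b₂…⟩) = product of the factor amplitudes for bits b₁, b₂, …; only kets whose every factor amplitude is nonzero survive.
|000⟩: (-0.9933)(0.8502)(0.88) = -0.7432
|001⟩: (-0.9933)(0.8502)(0.475) = -0.4011
|010⟩: (-0.9933)(-0.4647 + 0.2476i)(0.88) = (0.4062 - 0.2164i)
|011⟩: (-0.9933)(-0.4647 + 0.2476i)(0.475) = (0.2193 - 0.1168i)
|100⟩: (0.1153)(0.8502)(0.88) = 0.08626
|101⟩: (0.1153)(0.8502)(0.475) = 0.04656
|110⟩: (0.1153)(-0.4647 + 0.2476i)(0.88) = (-0.04715 + 0.02512i)
|111⟩: (0.1153)(-0.4647 + 0.2476i)(0.475) = (-0.02545 + 0.01356i)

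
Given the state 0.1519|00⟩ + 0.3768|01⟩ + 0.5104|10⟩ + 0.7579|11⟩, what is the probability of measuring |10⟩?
0.2605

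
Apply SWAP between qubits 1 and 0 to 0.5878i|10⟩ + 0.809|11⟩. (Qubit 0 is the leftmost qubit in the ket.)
0.5878i|01⟩ + 0.809|11⟩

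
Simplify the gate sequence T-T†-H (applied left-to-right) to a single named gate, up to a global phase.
H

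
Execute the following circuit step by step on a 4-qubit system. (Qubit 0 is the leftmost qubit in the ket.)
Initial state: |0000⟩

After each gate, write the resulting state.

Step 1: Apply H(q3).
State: 1/√2|0000⟩ + 1/√2|0001⟩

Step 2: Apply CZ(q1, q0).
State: 1/√2|0000⟩ + 1/√2|0001⟩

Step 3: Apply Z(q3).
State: 1/√2|0000⟩ - 1/√2|0001⟩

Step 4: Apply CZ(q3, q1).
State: 1/√2|0000⟩ - 1/√2|0001⟩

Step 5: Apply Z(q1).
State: 1/√2|0000⟩ - 1/√2|0001⟩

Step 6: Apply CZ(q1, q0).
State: 1/√2|0000⟩ - 1/√2|0001⟩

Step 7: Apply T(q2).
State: 1/√2|0000⟩ - 1/√2|0001⟩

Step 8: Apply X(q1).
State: 1/√2|0100⟩ - 1/√2|0101⟩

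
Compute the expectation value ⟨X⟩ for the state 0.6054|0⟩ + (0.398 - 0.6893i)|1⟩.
0.4819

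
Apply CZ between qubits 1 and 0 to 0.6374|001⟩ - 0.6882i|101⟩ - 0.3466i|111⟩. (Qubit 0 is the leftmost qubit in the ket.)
0.6374|001⟩ - 0.6882i|101⟩ + 0.3466i|111⟩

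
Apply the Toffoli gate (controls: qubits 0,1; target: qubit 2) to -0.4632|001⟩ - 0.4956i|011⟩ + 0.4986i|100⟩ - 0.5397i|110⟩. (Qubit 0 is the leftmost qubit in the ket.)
-0.4632|001⟩ - 0.4956i|011⟩ + 0.4986i|100⟩ - 0.5397i|111⟩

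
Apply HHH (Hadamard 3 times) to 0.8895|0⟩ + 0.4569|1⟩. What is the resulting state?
0.952|0⟩ + 0.3059|1⟩

H² = I, so H^3 = H: a single Hadamard. With (a, b) = (0.8895, 0.4569), H gives ((a + b)/√2, (a − b)/√2) = (0.952, 0.3059).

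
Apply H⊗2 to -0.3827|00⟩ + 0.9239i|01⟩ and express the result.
(-0.1914 + 0.462i)|00⟩ + (-0.1914 - 0.462i)|01⟩ + (-0.1914 + 0.462i)|10⟩ + (-0.1914 - 0.462i)|11⟩

H⊗2 gives amp(|y⟩) = (1/2) Σ_x (−1)^(x·y) amp(|x⟩), where x·y is the number of positions in which both x and y have a 1.
|00⟩: (-0.3827 + 0.9239i)/2 = (-0.1914 + 0.462i)
|01⟩: (-0.3827 - 0.9239i)/2 = (-0.1914 - 0.462i)
|10⟩: (-0.3827 + 0.9239i)/2 = (-0.1914 + 0.462i)
|11⟩: (-0.3827 - 0.9239i)/2 = (-0.1914 - 0.462i)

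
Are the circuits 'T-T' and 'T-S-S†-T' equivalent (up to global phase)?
Yes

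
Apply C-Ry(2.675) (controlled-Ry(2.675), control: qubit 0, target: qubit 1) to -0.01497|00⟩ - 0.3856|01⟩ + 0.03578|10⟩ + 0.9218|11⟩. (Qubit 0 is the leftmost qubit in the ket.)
-0.01497|00⟩ - 0.3856|01⟩ - 0.8886|10⟩ + 0.2479|11⟩

C-Ry(2.675) leaves the control-|0⟩ kets |00⟩, |01⟩ unchanged and applies Ry(2.675) to qubit 1 on the control-|1⟩ pair (|10⟩, |11⟩).
Ry(2.675) = [[cos(θ/2), −sin(θ/2)], [sin(θ/2), cos(θ/2)]]; θ = 2.675, cos(θ/2) ≈ 0.231186, sin(θ/2) ≈ 0.97291.
With a = amp(|10⟩) = 0.03578 and b = amp(|11⟩) = 0.9218:
new amp(|10⟩) = (0.231186)·a + (-0.97291)·b = -0.8886
new amp(|11⟩) = (0.97291)·a + (0.231186)·b = 0.2479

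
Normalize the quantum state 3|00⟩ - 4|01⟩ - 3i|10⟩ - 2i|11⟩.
0.4867|00⟩ - 0.6489|01⟩ - 0.4867i|10⟩ - 0.3244i|11⟩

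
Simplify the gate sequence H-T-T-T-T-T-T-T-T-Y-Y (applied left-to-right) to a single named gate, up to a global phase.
H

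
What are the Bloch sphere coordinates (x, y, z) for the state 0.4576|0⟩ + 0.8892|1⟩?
(0.8138, 0, -0.5813)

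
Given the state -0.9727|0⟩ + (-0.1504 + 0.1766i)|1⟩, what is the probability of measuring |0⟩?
0.9461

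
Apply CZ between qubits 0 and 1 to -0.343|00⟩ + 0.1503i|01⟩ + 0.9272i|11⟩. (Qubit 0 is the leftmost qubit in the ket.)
-0.343|00⟩ + 0.1503i|01⟩ - 0.9272i|11⟩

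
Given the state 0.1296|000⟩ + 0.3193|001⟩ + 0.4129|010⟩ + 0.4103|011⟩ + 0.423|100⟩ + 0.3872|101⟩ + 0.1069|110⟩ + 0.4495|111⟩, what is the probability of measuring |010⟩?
0.1705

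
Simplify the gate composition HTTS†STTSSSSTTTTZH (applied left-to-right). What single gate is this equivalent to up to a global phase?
X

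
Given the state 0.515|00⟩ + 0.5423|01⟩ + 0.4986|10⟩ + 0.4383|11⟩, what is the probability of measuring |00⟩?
0.2652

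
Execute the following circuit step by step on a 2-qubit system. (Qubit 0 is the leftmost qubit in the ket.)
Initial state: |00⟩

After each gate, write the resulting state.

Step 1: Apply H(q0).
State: 1/√2|00⟩ + 1/√2|10⟩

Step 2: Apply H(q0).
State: |00⟩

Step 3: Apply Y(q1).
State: i|01⟩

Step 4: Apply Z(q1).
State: -i|01⟩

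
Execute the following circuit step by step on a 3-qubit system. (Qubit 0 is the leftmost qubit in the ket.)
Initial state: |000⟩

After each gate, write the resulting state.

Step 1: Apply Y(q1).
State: i|010⟩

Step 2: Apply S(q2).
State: i|010⟩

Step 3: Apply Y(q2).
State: -|011⟩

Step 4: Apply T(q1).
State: (-1/√2 - (1/√2)i)|011⟩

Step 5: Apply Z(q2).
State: (1/√2 + (1/√2)i)|011⟩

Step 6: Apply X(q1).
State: (1/√2 + (1/√2)i)|001⟩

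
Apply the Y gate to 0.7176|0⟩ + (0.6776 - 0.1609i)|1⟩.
(-0.1609 - 0.6776i)|0⟩ + 0.7176i|1⟩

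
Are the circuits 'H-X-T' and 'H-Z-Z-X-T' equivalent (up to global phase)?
Yes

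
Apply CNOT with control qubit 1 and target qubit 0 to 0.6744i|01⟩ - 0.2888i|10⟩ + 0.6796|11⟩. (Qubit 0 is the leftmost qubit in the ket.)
0.6796|01⟩ - 0.2888i|10⟩ + 0.6744i|11⟩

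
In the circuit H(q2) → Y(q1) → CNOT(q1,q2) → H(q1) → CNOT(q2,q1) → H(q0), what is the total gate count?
6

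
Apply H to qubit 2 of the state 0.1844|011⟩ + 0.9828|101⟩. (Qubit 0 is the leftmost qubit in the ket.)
0.1304|010⟩ - 0.1304|011⟩ + 0.6949|100⟩ - 0.6949|101⟩

H on qubit 2 mixes each pair of kets that differ only in qubit 2: amplitudes (a, b) of (|…0…⟩, |…1…⟩) become ((a + b)/√2, (a − b)/√2). Kets absent from the input have amplitude 0.
(|010⟩, |011⟩): (a, b) = (0, 0.1844) → (0.1304, -0.1304)
(|100⟩, |101⟩): (a, b) = (0, 0.9828) → (0.6949, -0.6949)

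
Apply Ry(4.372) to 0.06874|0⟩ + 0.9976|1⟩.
-0.8544|0⟩ - 0.5196|1⟩

Ry(4.372) = [[cos(θ/2), −sin(θ/2)], [sin(θ/2), cos(θ/2)]]; θ = 4.372, cos(θ/2) ≈ -0.577125, sin(θ/2) ≈ 0.816656.
With a = amp(|0⟩) = 0.06874 and b = amp(|1⟩) = 0.9976:
new amp(|0⟩) = (-0.577125)·a + (-0.816656)·b = -0.8544
new amp(|1⟩) = (0.816656)·a + (-0.577125)·b = -0.5196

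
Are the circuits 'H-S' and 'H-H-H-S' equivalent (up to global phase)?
Yes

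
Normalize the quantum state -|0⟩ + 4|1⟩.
-0.2425|0⟩ + 0.9701|1⟩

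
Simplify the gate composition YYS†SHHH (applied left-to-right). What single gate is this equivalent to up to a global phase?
H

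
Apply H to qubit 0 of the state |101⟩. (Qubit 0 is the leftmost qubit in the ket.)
1/√2|001⟩ - 1/√2|101⟩

H on qubit 0 mixes each pair of kets that differ only in qubit 0: amplitudes (a, b) of (|…0…⟩, |…1…⟩) become ((a + b)/√2, (a − b)/√2). Kets absent from the input have amplitude 0.
(|001⟩, |101⟩): (a, b) = (0, 1) → (1/√2, -1/√2)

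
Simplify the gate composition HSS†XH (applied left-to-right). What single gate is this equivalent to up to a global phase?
Z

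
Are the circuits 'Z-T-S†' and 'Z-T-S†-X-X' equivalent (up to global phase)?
Yes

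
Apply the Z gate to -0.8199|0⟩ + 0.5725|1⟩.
-0.8199|0⟩ - 0.5725|1⟩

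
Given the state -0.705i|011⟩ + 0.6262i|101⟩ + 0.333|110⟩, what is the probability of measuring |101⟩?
0.3921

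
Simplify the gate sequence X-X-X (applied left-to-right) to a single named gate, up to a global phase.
X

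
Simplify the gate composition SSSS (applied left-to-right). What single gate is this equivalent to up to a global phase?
I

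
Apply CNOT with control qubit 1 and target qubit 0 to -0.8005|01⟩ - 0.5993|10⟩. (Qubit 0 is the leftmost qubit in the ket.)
-0.5993|10⟩ - 0.8005|11⟩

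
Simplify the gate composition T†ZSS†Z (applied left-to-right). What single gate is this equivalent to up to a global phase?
T†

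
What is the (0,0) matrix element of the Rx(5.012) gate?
-0.8047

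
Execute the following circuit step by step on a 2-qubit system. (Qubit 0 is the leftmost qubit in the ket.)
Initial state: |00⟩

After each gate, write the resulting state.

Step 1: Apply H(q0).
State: 1/√2|00⟩ + 1/√2|10⟩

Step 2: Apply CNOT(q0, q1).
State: 1/√2|00⟩ + 1/√2|11⟩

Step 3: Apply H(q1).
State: 1/2|00⟩ + 1/2|01⟩ + 1/2|10⟩ - 1/2|11⟩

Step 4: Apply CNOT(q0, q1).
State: 1/2|00⟩ + 1/2|01⟩ - 1/2|10⟩ + 1/2|11⟩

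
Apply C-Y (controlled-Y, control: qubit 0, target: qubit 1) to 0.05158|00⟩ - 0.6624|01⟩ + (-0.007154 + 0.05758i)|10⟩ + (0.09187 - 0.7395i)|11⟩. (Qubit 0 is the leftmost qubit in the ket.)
0.05158|00⟩ - 0.6624|01⟩ + (-0.7395 - 0.09187i)|10⟩ + (-0.05758 - 0.007154i)|11⟩

C-Y leaves the control-|0⟩ kets |00⟩, |01⟩ unchanged and applies Y to qubit 1 on the control-|1⟩ pair (|10⟩, |11⟩).
Y = [[0, -i], [i, 0]].
With a = amp(|10⟩) = (-0.007154 + 0.05758i) and b = amp(|11⟩) = (0.09187 - 0.7395i):
new amp(|10⟩) = (-i)·b = (-0.7395 - 0.09187i)
new amp(|11⟩) = (i)·a = (-0.05758 - 0.007154i)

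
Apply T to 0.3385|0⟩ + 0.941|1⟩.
0.3385|0⟩ + (0.6654 + 0.6654i)|1⟩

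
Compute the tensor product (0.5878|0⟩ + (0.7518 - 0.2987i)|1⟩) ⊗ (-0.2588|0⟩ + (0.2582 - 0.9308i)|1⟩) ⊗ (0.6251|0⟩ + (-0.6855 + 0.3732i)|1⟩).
-0.09509|000⟩ + (0.1043 - 0.05677i)|001⟩ + (0.09487 - 0.342i)|010⟩ + (0.1001 + 0.4317i)|011⟩ + (-0.1216 + 0.04832i)|100⟩ + (0.1045 - 0.1256i)|101⟩ + (-0.05246 - 0.4856i)|110⟩ + (0.3475 + 0.5012i)|111⟩

amp(|b₁b₂…⟩) = product of the factor amplitudes for bits b₁, b₂, …; only kets whose every factor amplitude is nonzero survive.
|000⟩: (0.5878)(-0.2588)(0.6251) = -0.09509
|001⟩: (0.5878)(-0.2588)(-0.6855 + 0.3732i) = (0.1043 - 0.05677i)
|010⟩: (0.5878)(0.2582 - 0.9308i)(0.6251) = (0.09487 - 0.342i)
|011⟩: (0.5878)(0.2582 - 0.9308i)(-0.6855 + 0.3732i) = (0.1001 + 0.4317i)
|100⟩: (0.7518 - 0.2987i)(-0.2588)(0.6251) = (-0.1216 + 0.04832i)
|101⟩: (0.7518 - 0.2987i)(-0.2588)(-0.6855 + 0.3732i) = (0.1045 - 0.1256i)
|110⟩: (0.7518 - 0.2987i)(0.2582 - 0.9308i)(0.6251) = (-0.05246 - 0.4856i)
|111⟩: (0.7518 - 0.2987i)(0.2582 - 0.9308i)(-0.6855 + 0.3732i) = (0.3475 + 0.5012i)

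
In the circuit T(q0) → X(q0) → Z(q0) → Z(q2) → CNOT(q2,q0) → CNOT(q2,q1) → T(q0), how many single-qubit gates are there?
5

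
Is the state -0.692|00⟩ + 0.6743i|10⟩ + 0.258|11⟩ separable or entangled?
Entangled

Writing the state as a|00⟩ + b|01⟩ + c|10⟩ + d|11⟩, it is a product state iff ad − bc = 0.
Here (a, b, c, d) = (-0.692, 0, 0.6743i, 0.258): ad − bc = (-0.692)(0.258) − (0)(0.6743i) = -0.1785 ≠ 0, so the state is entangled.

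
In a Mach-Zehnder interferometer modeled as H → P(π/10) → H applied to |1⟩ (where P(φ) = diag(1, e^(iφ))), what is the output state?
(0.02447 - 0.1545i)|0⟩ + (0.9755 + 0.1545i)|1⟩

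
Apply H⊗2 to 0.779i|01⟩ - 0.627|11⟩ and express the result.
(-0.3135 + 0.3895i)|00⟩ + (0.3135 - 0.3895i)|01⟩ + (0.3135 + 0.3895i)|10⟩ + (-0.3135 - 0.3895i)|11⟩

H⊗2 gives amp(|y⟩) = (1/2) Σ_x (−1)^(x·y) amp(|x⟩), where x·y is the number of positions in which both x and y have a 1.
|00⟩: (0.779i - 0.627)/2 = (-0.3135 + 0.3895i)
|01⟩: (-0.779i + 0.627)/2 = (0.3135 - 0.3895i)
|10⟩: (0.779i + 0.627)/2 = (0.3135 + 0.3895i)
|11⟩: (-0.779i - 0.627)/2 = (-0.3135 - 0.3895i)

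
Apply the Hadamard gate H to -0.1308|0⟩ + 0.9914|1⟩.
0.6085|0⟩ - 0.7935|1⟩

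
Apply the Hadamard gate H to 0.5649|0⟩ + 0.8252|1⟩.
0.9829|0⟩ - 0.1841|1⟩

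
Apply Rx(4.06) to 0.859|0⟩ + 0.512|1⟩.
(-0.3807 - 0.459i)|0⟩ + (-0.2269 - 0.77i)|1⟩

Rx(4.06) = [[cos(θ/2), −i·sin(θ/2)], [−i·sin(θ/2), cos(θ/2)]]; θ = 4.06, cos(θ/2) ≈ -0.443234, sin(θ/2) ≈ 0.896406.
With a = amp(|0⟩) = 0.859 and b = amp(|1⟩) = 0.512:
new amp(|0⟩) = (-0.443234)·a + (-0.896406i)·b = (-0.3807 - 0.459i)
new amp(|1⟩) = (-0.896406i)·a + (-0.443234)·b = (-0.2269 - 0.77i)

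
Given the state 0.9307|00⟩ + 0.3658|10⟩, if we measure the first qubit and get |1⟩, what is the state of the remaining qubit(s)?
|0⟩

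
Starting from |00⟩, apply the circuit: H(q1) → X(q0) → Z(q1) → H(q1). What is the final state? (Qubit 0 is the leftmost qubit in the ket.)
|11⟩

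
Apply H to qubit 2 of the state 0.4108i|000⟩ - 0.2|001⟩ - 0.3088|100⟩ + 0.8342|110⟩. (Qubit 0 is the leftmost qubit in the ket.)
(-0.1414 + 0.2905i)|000⟩ + (0.1414 + 0.2905i)|001⟩ - 0.2184|100⟩ - 0.2184|101⟩ + 0.5899|110⟩ + 0.5899|111⟩

H on qubit 2 mixes each pair of kets that differ only in qubit 2: amplitudes (a, b) of (|…0…⟩, |…1…⟩) become ((a + b)/√2, (a − b)/√2). Kets absent from the input have amplitude 0.
(|000⟩, |001⟩): (a, b) = (0.4108i, -0.2) → ((-0.1414 + 0.2905i), (0.1414 + 0.2905i))
(|100⟩, |101⟩): (a, b) = (-0.3088, 0) → (-0.2184, -0.2184)
(|110⟩, |111⟩): (a, b) = (0.8342, 0) → (0.5899, 0.5899)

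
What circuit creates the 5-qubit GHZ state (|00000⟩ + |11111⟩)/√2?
H(q0) → CNOT(q0,q1) → CNOT(q0,q2) → CNOT(q0,q3) → CNOT(q0,q4)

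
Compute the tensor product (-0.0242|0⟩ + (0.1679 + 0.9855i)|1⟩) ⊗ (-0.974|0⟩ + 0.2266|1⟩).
0.02357|00⟩ - 0.005484|01⟩ + (-0.1635 - 0.9599i)|10⟩ + (0.03805 + 0.2233i)|11⟩

amp(|b₁b₂…⟩) = product of the factor amplitudes for bits b₁, b₂, …; only kets whose every factor amplitude is nonzero survive.
|00⟩: (-0.0242)(-0.974) = 0.02357
|01⟩: (-0.0242)(0.2266) = -0.005484
|10⟩: (0.1679 + 0.9855i)(-0.974) = (-0.1635 - 0.9599i)
|11⟩: (0.1679 + 0.9855i)(0.2266) = (0.03805 + 0.2233i)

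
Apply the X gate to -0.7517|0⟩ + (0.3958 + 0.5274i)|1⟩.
(0.3958 + 0.5274i)|0⟩ - 0.7517|1⟩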